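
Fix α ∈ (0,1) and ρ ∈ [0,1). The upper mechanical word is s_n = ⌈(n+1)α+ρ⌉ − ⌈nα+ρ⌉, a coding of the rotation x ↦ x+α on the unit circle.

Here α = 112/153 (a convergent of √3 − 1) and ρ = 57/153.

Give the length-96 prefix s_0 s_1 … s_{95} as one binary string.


n=0: ⌈(1·112+57)/153⌉ − ⌈(0·112+57)/153⌉ = ⌈169/153⌉ − ⌈57/153⌉ = 2 − 1 = 1
n=1: ⌈(2·112+57)/153⌉ − ⌈(1·112+57)/153⌉ = ⌈281/153⌉ − ⌈169/153⌉ = 2 − 2 = 0
n=2: ⌈(3·112+57)/153⌉ − ⌈(2·112+57)/153⌉ = ⌈393/153⌉ − ⌈281/153⌉ = 3 − 2 = 1
n=3: ⌈(4·112+57)/153⌉ − ⌈(3·112+57)/153⌉ = ⌈505/153⌉ − ⌈393/153⌉ = 4 − 3 = 1
n=4: ⌈(5·112+57)/153⌉ − ⌈(4·112+57)/153⌉ = ⌈617/153⌉ − ⌈505/153⌉ = 5 − 4 = 1
n=5: ⌈(6·112+57)/153⌉ − ⌈(5·112+57)/153⌉ = ⌈729/153⌉ − ⌈617/153⌉ = 5 − 5 = 0
n=6: ⌈(7·112+57)/153⌉ − ⌈(6·112+57)/153⌉ = ⌈841/153⌉ − ⌈729/153⌉ = 6 − 5 = 1
n=7: ⌈(8·112+57)/153⌉ − ⌈(7·112+57)/153⌉ = ⌈953/153⌉ − ⌈841/153⌉ = 7 − 6 = 1
n=8: ⌈(9·112+57)/153⌉ − ⌈(8·112+57)/153⌉ = ⌈1065/153⌉ − ⌈953/153⌉ = 7 − 7 = 0
n=9: ⌈(10·112+57)/153⌉ − ⌈(9·112+57)/153⌉ = ⌈1177/153⌉ − ⌈1065/153⌉ = 8 − 7 = 1
n=10: ⌈(11·112+57)/153⌉ − ⌈(10·112+57)/153⌉ = ⌈1289/153⌉ − ⌈1177/153⌉ = 9 − 8 = 1
n=11: ⌈(12·112+57)/153⌉ − ⌈(11·112+57)/153⌉ = ⌈1401/153⌉ − ⌈1289/153⌉ = 10 − 9 = 1
n=12: ⌈(13·112+57)/153⌉ − ⌈(12·112+57)/153⌉ = ⌈1513/153⌉ − ⌈1401/153⌉ = 10 − 10 = 0
n=13: ⌈(14·112+57)/153⌉ − ⌈(13·112+57)/153⌉ = ⌈1625/153⌉ − ⌈1513/153⌉ = 11 − 10 = 1
n=14: ⌈(15·112+57)/153⌉ − ⌈(14·112+57)/153⌉ = ⌈1737/153⌉ − ⌈1625/153⌉ = 12 − 11 = 1
n=15: ⌈(16·112+57)/153⌉ − ⌈(15·112+57)/153⌉ = ⌈1849/153⌉ − ⌈1737/153⌉ = 13 − 12 = 1
n=16: ⌈(17·112+57)/153⌉ − ⌈(16·112+57)/153⌉ = ⌈1961/153⌉ − ⌈1849/153⌉ = 13 − 13 = 0
n=17: ⌈(18·112+57)/153⌉ − ⌈(17·112+57)/153⌉ = ⌈2073/153⌉ − ⌈1961/153⌉ = 14 − 13 = 1
n=18: ⌈(19·112+57)/153⌉ − ⌈(18·112+57)/153⌉ = ⌈2185/153⌉ − ⌈2073/153⌉ = 15 − 14 = 1
n=19: ⌈(20·112+57)/153⌉ − ⌈(19·112+57)/153⌉ = ⌈2297/153⌉ − ⌈2185/153⌉ = 16 − 15 = 1
n=20: ⌈(21·112+57)/153⌉ − ⌈(20·112+57)/153⌉ = ⌈2409/153⌉ − ⌈2297/153⌉ = 16 − 16 = 0
n=21: ⌈(22·112+57)/153⌉ − ⌈(21·112+57)/153⌉ = ⌈2521/153⌉ − ⌈2409/153⌉ = 17 − 16 = 1
n=22: ⌈(23·112+57)/153⌉ − ⌈(22·112+57)/153⌉ = ⌈2633/153⌉ − ⌈2521/153⌉ = 18 − 17 = 1
n=23: ⌈(24·112+57)/153⌉ − ⌈(23·112+57)/153⌉ = ⌈2745/153⌉ − ⌈2633/153⌉ = 18 − 18 = 0
n=24: ⌈(25·112+57)/153⌉ − ⌈(24·112+57)/153⌉ = ⌈2857/153⌉ − ⌈2745/153⌉ = 19 − 18 = 1
n=25: ⌈(26·112+57)/153⌉ − ⌈(25·112+57)/153⌉ = ⌈2969/153⌉ − ⌈2857/153⌉ = 20 − 19 = 1
n=26: ⌈(27·112+57)/153⌉ − ⌈(26·112+57)/153⌉ = ⌈3081/153⌉ − ⌈2969/153⌉ = 21 − 20 = 1
n=27: ⌈(28·112+57)/153⌉ − ⌈(27·112+57)/153⌉ = ⌈3193/153⌉ − ⌈3081/153⌉ = 21 − 21 = 0
n=28: ⌈(29·112+57)/153⌉ − ⌈(28·112+57)/153⌉ = ⌈3305/153⌉ − ⌈3193/153⌉ = 22 − 21 = 1
n=29: ⌈(30·112+57)/153⌉ − ⌈(29·112+57)/153⌉ = ⌈3417/153⌉ − ⌈3305/153⌉ = 23 − 22 = 1
n=30: ⌈(31·112+57)/153⌉ − ⌈(30·112+57)/153⌉ = ⌈3529/153⌉ − ⌈3417/153⌉ = 24 − 23 = 1
n=31: ⌈(32·112+57)/153⌉ − ⌈(31·112+57)/153⌉ = ⌈3641/153⌉ − ⌈3529/153⌉ = 24 − 24 = 0
n=32: ⌈(33·112+57)/153⌉ − ⌈(32·112+57)/153⌉ = ⌈3753/153⌉ − ⌈3641/153⌉ = 25 − 24 = 1
n=33: ⌈(34·112+57)/153⌉ − ⌈(33·112+57)/153⌉ = ⌈3865/153⌉ − ⌈3753/153⌉ = 26 − 25 = 1
n=34: ⌈(35·112+57)/153⌉ − ⌈(34·112+57)/153⌉ = ⌈3977/153⌉ − ⌈3865/153⌉ = 26 − 26 = 0
n=35: ⌈(36·112+57)/153⌉ − ⌈(35·112+57)/153⌉ = ⌈4089/153⌉ − ⌈3977/153⌉ = 27 − 26 = 1
n=36: ⌈(37·112+57)/153⌉ − ⌈(36·112+57)/153⌉ = ⌈4201/153⌉ − ⌈4089/153⌉ = 28 − 27 = 1
n=37: ⌈(38·112+57)/153⌉ − ⌈(37·112+57)/153⌉ = ⌈4313/153⌉ − ⌈4201/153⌉ = 29 − 28 = 1
n=38: ⌈(39·112+57)/153⌉ − ⌈(38·112+57)/153⌉ = ⌈4425/153⌉ − ⌈4313/153⌉ = 29 − 29 = 0
n=39: ⌈(40·112+57)/153⌉ − ⌈(39·112+57)/153⌉ = ⌈4537/153⌉ − ⌈4425/153⌉ = 30 − 29 = 1
n=40: ⌈(41·112+57)/153⌉ − ⌈(40·112+57)/153⌉ = ⌈4649/153⌉ − ⌈4537/153⌉ = 31 − 30 = 1
n=41: ⌈(42·112+57)/153⌉ − ⌈(41·112+57)/153⌉ = ⌈4761/153⌉ − ⌈4649/153⌉ = 32 − 31 = 1
n=42: ⌈(43·112+57)/153⌉ − ⌈(42·112+57)/153⌉ = ⌈4873/153⌉ − ⌈4761/153⌉ = 32 − 32 = 0
n=43: ⌈(44·112+57)/153⌉ − ⌈(43·112+57)/153⌉ = ⌈4985/153⌉ − ⌈4873/153⌉ = 33 − 32 = 1
n=44: ⌈(45·112+57)/153⌉ − ⌈(44·112+57)/153⌉ = ⌈5097/153⌉ − ⌈4985/153⌉ = 34 − 33 = 1
n=45: ⌈(46·112+57)/153⌉ − ⌈(45·112+57)/153⌉ = ⌈5209/153⌉ − ⌈5097/153⌉ = 35 − 34 = 1
n=46: ⌈(47·112+57)/153⌉ − ⌈(46·112+57)/153⌉ = ⌈5321/153⌉ − ⌈5209/153⌉ = 35 − 35 = 0
n=47: ⌈(48·112+57)/153⌉ − ⌈(47·112+57)/153⌉ = ⌈5433/153⌉ − ⌈5321/153⌉ = 36 − 35 = 1
n=48: ⌈(49·112+57)/153⌉ − ⌈(48·112+57)/153⌉ = ⌈5545/153⌉ − ⌈5433/153⌉ = 37 − 36 = 1
n=49: ⌈(50·112+57)/153⌉ − ⌈(49·112+57)/153⌉ = ⌈5657/153⌉ − ⌈5545/153⌉ = 37 − 37 = 0
n=50: ⌈(51·112+57)/153⌉ − ⌈(50·112+57)/153⌉ = ⌈5769/153⌉ − ⌈5657/153⌉ = 38 − 37 = 1
n=51: ⌈(52·112+57)/153⌉ − ⌈(51·112+57)/153⌉ = ⌈5881/153⌉ − ⌈5769/153⌉ = 39 − 38 = 1
n=52: ⌈(53·112+57)/153⌉ − ⌈(52·112+57)/153⌉ = ⌈5993/153⌉ − ⌈5881/153⌉ = 40 − 39 = 1
n=53: ⌈(54·112+57)/153⌉ − ⌈(53·112+57)/153⌉ = ⌈6105/153⌉ − ⌈5993/153⌉ = 40 − 40 = 0
n=54: ⌈(55·112+57)/153⌉ − ⌈(54·112+57)/153⌉ = ⌈6217/153⌉ − ⌈6105/153⌉ = 41 − 40 = 1
n=55: ⌈(56·112+57)/153⌉ − ⌈(55·112+57)/153⌉ = ⌈6329/153⌉ − ⌈6217/153⌉ = 42 − 41 = 1
n=56: ⌈(57·112+57)/153⌉ − ⌈(56·112+57)/153⌉ = ⌈6441/153⌉ − ⌈6329/153⌉ = 43 − 42 = 1
n=57: ⌈(58·112+57)/153⌉ − ⌈(57·112+57)/153⌉ = ⌈6553/153⌉ − ⌈6441/153⌉ = 43 − 43 = 0
n=58: ⌈(59·112+57)/153⌉ − ⌈(58·112+57)/153⌉ = ⌈6665/153⌉ − ⌈6553/153⌉ = 44 − 43 = 1
n=59: ⌈(60·112+57)/153⌉ − ⌈(59·112+57)/153⌉ = ⌈6777/153⌉ − ⌈6665/153⌉ = 45 − 44 = 1
n=60: ⌈(61·112+57)/153⌉ − ⌈(60·112+57)/153⌉ = ⌈6889/153⌉ − ⌈6777/153⌉ = 46 − 45 = 1
n=61: ⌈(62·112+57)/153⌉ − ⌈(61·112+57)/153⌉ = ⌈7001/153⌉ − ⌈6889/153⌉ = 46 − 46 = 0
n=62: ⌈(63·112+57)/153⌉ − ⌈(62·112+57)/153⌉ = ⌈7113/153⌉ − ⌈7001/153⌉ = 47 − 46 = 1
n=63: ⌈(64·112+57)/153⌉ − ⌈(63·112+57)/153⌉ = ⌈7225/153⌉ − ⌈7113/153⌉ = 48 − 47 = 1
n=64: ⌈(65·112+57)/153⌉ − ⌈(64·112+57)/153⌉ = ⌈7337/153⌉ − ⌈7225/153⌉ = 48 − 48 = 0
n=65: ⌈(66·112+57)/153⌉ − ⌈(65·112+57)/153⌉ = ⌈7449/153⌉ − ⌈7337/153⌉ = 49 − 48 = 1
n=66: ⌈(67·112+57)/153⌉ − ⌈(66·112+57)/153⌉ = ⌈7561/153⌉ − ⌈7449/153⌉ = 50 − 49 = 1
n=67: ⌈(68·112+57)/153⌉ − ⌈(67·112+57)/153⌉ = ⌈7673/153⌉ − ⌈7561/153⌉ = 51 − 50 = 1
n=68: ⌈(69·112+57)/153⌉ − ⌈(68·112+57)/153⌉ = ⌈7785/153⌉ − ⌈7673/153⌉ = 51 − 51 = 0
n=69: ⌈(70·112+57)/153⌉ − ⌈(69·112+57)/153⌉ = ⌈7897/153⌉ − ⌈7785/153⌉ = 52 − 51 = 1
n=70: ⌈(71·112+57)/153⌉ − ⌈(70·112+57)/153⌉ = ⌈8009/153⌉ − ⌈7897/153⌉ = 53 − 52 = 1
n=71: ⌈(72·112+57)/153⌉ − ⌈(71·112+57)/153⌉ = ⌈8121/153⌉ − ⌈8009/153⌉ = 54 − 53 = 1
n=72: ⌈(73·112+57)/153⌉ − ⌈(72·112+57)/153⌉ = ⌈8233/153⌉ − ⌈8121/153⌉ = 54 − 54 = 0
n=73: ⌈(74·112+57)/153⌉ − ⌈(73·112+57)/153⌉ = ⌈8345/153⌉ − ⌈8233/153⌉ = 55 − 54 = 1
n=74: ⌈(75·112+57)/153⌉ − ⌈(74·112+57)/153⌉ = ⌈8457/153⌉ − ⌈8345/153⌉ = 56 − 55 = 1
n=75: ⌈(76·112+57)/153⌉ − ⌈(75·112+57)/153⌉ = ⌈8569/153⌉ − ⌈8457/153⌉ = 57 − 56 = 1
n=76: ⌈(77·112+57)/153⌉ − ⌈(76·112+57)/153⌉ = ⌈8681/153⌉ − ⌈8569/153⌉ = 57 − 57 = 0
n=77: ⌈(78·112+57)/153⌉ − ⌈(77·112+57)/153⌉ = ⌈8793/153⌉ − ⌈8681/153⌉ = 58 − 57 = 1
n=78: ⌈(79·112+57)/153⌉ − ⌈(78·112+57)/153⌉ = ⌈8905/153⌉ − ⌈8793/153⌉ = 59 − 58 = 1
n=79: ⌈(80·112+57)/153⌉ − ⌈(79·112+57)/153⌉ = ⌈9017/153⌉ − ⌈8905/153⌉ = 59 − 59 = 0
n=80: ⌈(81·112+57)/153⌉ − ⌈(80·112+57)/153⌉ = ⌈9129/153⌉ − ⌈9017/153⌉ = 60 − 59 = 1
n=81: ⌈(82·112+57)/153⌉ − ⌈(81·112+57)/153⌉ = ⌈9241/153⌉ − ⌈9129/153⌉ = 61 − 60 = 1
n=82: ⌈(83·112+57)/153⌉ − ⌈(82·112+57)/153⌉ = ⌈9353/153⌉ − ⌈9241/153⌉ = 62 − 61 = 1
n=83: ⌈(84·112+57)/153⌉ − ⌈(83·112+57)/153⌉ = ⌈9465/153⌉ − ⌈9353/153⌉ = 62 − 62 = 0
n=84: ⌈(85·112+57)/153⌉ − ⌈(84·112+57)/153⌉ = ⌈9577/153⌉ − ⌈9465/153⌉ = 63 − 62 = 1
n=85: ⌈(86·112+57)/153⌉ − ⌈(85·112+57)/153⌉ = ⌈9689/153⌉ − ⌈9577/153⌉ = 64 − 63 = 1
n=86: ⌈(87·112+57)/153⌉ − ⌈(86·112+57)/153⌉ = ⌈9801/153⌉ − ⌈9689/153⌉ = 65 − 64 = 1
n=87: ⌈(88·112+57)/153⌉ − ⌈(87·112+57)/153⌉ = ⌈9913/153⌉ − ⌈9801/153⌉ = 65 − 65 = 0
n=88: ⌈(89·112+57)/153⌉ − ⌈(88·112+57)/153⌉ = ⌈10025/153⌉ − ⌈9913/153⌉ = 66 − 65 = 1
n=89: ⌈(90·112+57)/153⌉ − ⌈(89·112+57)/153⌉ = ⌈10137/153⌉ − ⌈10025/153⌉ = 67 − 66 = 1
n=90: ⌈(91·112+57)/153⌉ − ⌈(90·112+57)/153⌉ = ⌈10249/153⌉ − ⌈10137/153⌉ = 67 − 67 = 0
n=91: ⌈(92·112+57)/153⌉ − ⌈(91·112+57)/153⌉ = ⌈10361/153⌉ − ⌈10249/153⌉ = 68 − 67 = 1
n=92: ⌈(93·112+57)/153⌉ − ⌈(92·112+57)/153⌉ = ⌈10473/153⌉ − ⌈10361/153⌉ = 69 − 68 = 1
n=93: ⌈(94·112+57)/153⌉ − ⌈(93·112+57)/153⌉ = ⌈10585/153⌉ − ⌈10473/153⌉ = 70 − 69 = 1
n=94: ⌈(95·112+57)/153⌉ − ⌈(94·112+57)/153⌉ = ⌈10697/153⌉ − ⌈10585/153⌉ = 70 − 70 = 0
n=95: ⌈(96·112+57)/153⌉ − ⌈(95·112+57)/153⌉ = ⌈10809/153⌉ − ⌈10697/153⌉ = 71 − 70 = 1

101110110111011101110110111011101101110111011101101110111011101101110111011101101110111011011101


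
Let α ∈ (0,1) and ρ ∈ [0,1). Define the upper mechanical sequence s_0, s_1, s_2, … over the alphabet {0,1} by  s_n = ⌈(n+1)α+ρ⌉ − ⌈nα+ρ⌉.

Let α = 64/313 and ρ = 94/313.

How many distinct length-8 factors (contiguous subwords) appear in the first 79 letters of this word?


9

t_n = ⌈(n·64+94)/313⌉ for n = 0 … 79:
  n=0…9: ⌈94/313⌉=1 ⌈158/313⌉=1 ⌈222/313⌉=1 ⌈286/313⌉=1 ⌈350/313⌉=2 ⌈414/313⌉=2 ⌈478/313⌉=2 ⌈542/313⌉=2 ⌈606/313⌉=2 ⌈670/313⌉=3
  n=10…19: ⌈734/313⌉=3 ⌈798/313⌉=3 ⌈862/313⌉=3 ⌈926/313⌉=3 ⌈990/313⌉=4 ⌈1054/313⌉=4 ⌈1118/313⌉=4 ⌈1182/313⌉=4 ⌈1246/313⌉=4 ⌈1310/313⌉=5
  n=20…29: ⌈1374/313⌉=5 ⌈1438/313⌉=5 ⌈1502/313⌉=5 ⌈1566/313⌉=6 ⌈1630/313⌉=6 ⌈1694/313⌉=6 ⌈1758/313⌉=6 ⌈1822/313⌉=6 ⌈1886/313⌉=7 ⌈1950/313⌉=7
  n=30…39: ⌈2014/313⌉=7 ⌈2078/313⌉=7 ⌈2142/313⌉=7 ⌈2206/313⌉=8 ⌈2270/313⌉=8 ⌈2334/313⌉=8 ⌈2398/313⌉=8 ⌈2462/313⌉=8 ⌈2526/313⌉=9 ⌈2590/313⌉=9
  n=40…49: ⌈2654/313⌉=9 ⌈2718/313⌉=9 ⌈2782/313⌉=9 ⌈2846/313⌉=10 ⌈2910/313⌉=10 ⌈2974/313⌉=10 ⌈3038/313⌉=10 ⌈3102/313⌉=10 ⌈3166/313⌉=11 ⌈3230/313⌉=11
  n=50…59: ⌈3294/313⌉=11 ⌈3358/313⌉=11 ⌈3422/313⌉=11 ⌈3486/313⌉=12 ⌈3550/313⌉=12 ⌈3614/313⌉=12 ⌈3678/313⌉=12 ⌈3742/313⌉=12 ⌈3806/313⌉=13 ⌈3870/313⌉=13
  n=60…69: ⌈3934/313⌉=13 ⌈3998/313⌉=13 ⌈4062/313⌉=13 ⌈4126/313⌉=14 ⌈4190/313⌉=14 ⌈4254/313⌉=14 ⌈4318/313⌉=14 ⌈4382/313⌉=14 ⌈4446/313⌉=15 ⌈4510/313⌉=15
  n=70…79: ⌈4574/313⌉=15 ⌈4638/313⌉=15 ⌈4702/313⌉=16 ⌈4766/313⌉=16 ⌈4830/313⌉=16 ⌈4894/313⌉=16 ⌈4958/313⌉=16 ⌈5022/313⌉=17 ⌈5086/313⌉=17 ⌈5150/313⌉=17
s_n = t_(n+1) − t_n for n = 0 … 78 gives
prefix = 0001000010000100001000100001000010000100001000010000100001000010000100010000100
slide a length-8 window over [0..7] … [71..78] (72 windows); first occurrence of each distinct factor:
  [  0..  7] 00010000
  [  1..  8] 00100001
  [  2..  9] 01000010
  [  3.. 10] 10000100
  [  4.. 11] 00001000
  [ 15.. 22] 00010001
  [ 16.. 23] 00100010
  [ 17.. 24] 01000100
  [ 18.. 25] 10001000
  (the other 63 windows repeat one of these)
distinct factors: {00001000, 00010000, 00010001, 00100001, 00100010, 01000010, 01000100, 10000100, 10001000}
count = 9  (Sturmian bound for length 8 is 9)


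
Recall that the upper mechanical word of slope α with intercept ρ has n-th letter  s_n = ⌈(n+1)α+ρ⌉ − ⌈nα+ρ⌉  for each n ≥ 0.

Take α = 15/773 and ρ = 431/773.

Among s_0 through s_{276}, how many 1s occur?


5

#1s = Σ_{n=0}^{276} s_n = Σ_{n=0}^{276} (⌈(n+1)α+ρ⌉ − ⌈nα+ρ⌉)
the sum telescopes: every ⌈nα+ρ⌉ with 0 < n < 277 appears once with + and once with −, leaving ⌈277α+ρ⌉ − ⌈0·α+ρ⌉
277α + ρ = (277·15 + 431) / 773 = 4586/773
ρ = 431/773
⌈4586/773⌉ = 6,  ⌈431/773⌉ = 1
#1s = 6 − 1 = 5


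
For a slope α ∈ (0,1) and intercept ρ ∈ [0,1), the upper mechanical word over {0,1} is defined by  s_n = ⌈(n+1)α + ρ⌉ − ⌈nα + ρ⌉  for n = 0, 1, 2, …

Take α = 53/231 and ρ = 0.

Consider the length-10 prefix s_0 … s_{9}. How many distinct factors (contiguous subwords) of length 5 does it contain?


4

t_n = ⌈(n·53)/231⌉ for n = 0 … 10:
  n=0…9: ⌈0/231⌉=0 ⌈53/231⌉=1 ⌈106/231⌉=1 ⌈159/231⌉=1 ⌈212/231⌉=1 ⌈265/231⌉=2 ⌈318/231⌉=2 ⌈371/231⌉=2 ⌈424/231⌉=2 ⌈477/231⌉=3
  n=10: ⌈530/231⌉=3
s_n = t_(n+1) − t_n for n = 0 … 9 gives
prefix = 1000100010
slide a length-5 window over [0..4] … [5..9] (6 windows); first occurrence of each distinct factor:
  [  0..  4] 10001
  [  1..  5] 00010
  [  2..  6] 00100
  [  3..  7] 01000
  (the other 2 windows repeat one of these)
distinct factors: {00010, 00100, 01000, 10001}
count = 4  (Sturmian bound for length 5 is 6)


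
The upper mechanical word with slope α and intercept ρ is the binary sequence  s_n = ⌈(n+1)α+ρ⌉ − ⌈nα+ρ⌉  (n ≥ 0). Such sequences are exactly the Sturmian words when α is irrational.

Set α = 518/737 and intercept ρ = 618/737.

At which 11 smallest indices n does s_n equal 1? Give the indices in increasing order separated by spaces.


0 1 3 4 5 7 8 10 11 13 14

n=0: ⌈1136/737⌉−⌈618/737⌉ = 2−1 = 1  ← one
n=1: ⌈1654/737⌉−⌈1136/737⌉ = 3−2 = 1  ← one
n=2: ⌈2172/737⌉−⌈1654/737⌉ = 3−3 = 0
n=3: ⌈2690/737⌉−⌈2172/737⌉ = 4−3 = 1  ← one
n=4: ⌈3208/737⌉−⌈2690/737⌉ = 5−4 = 1  ← one
n=5: ⌈3726/737⌉−⌈3208/737⌉ = 6−5 = 1  ← one
n=6: ⌈4244/737⌉−⌈3726/737⌉ = 6−6 = 0
n=7: ⌈4762/737⌉−⌈4244/737⌉ = 7−6 = 1  ← one
n=8: ⌈5280/737⌉−⌈4762/737⌉ = 8−7 = 1  ← one
n=9: ⌈5798/737⌉−⌈5280/737⌉ = 8−8 = 0
n=10: ⌈6316/737⌉−⌈5798/737⌉ = 9−8 = 1  ← one
n=11: ⌈6834/737⌉−⌈6316/737⌉ = 10−9 = 1  ← one
n=12: ⌈7352/737⌉−⌈6834/737⌉ = 10−10 = 0
n=13: ⌈7870/737⌉−⌈7352/737⌉ = 11−10 = 1  ← one
n=14: ⌈8388/737⌉−⌈7870/737⌉ = 12−11 = 1  ← one
positions of the first 11 ones: 0 1 3 4 5 7 8 10 11 13 14


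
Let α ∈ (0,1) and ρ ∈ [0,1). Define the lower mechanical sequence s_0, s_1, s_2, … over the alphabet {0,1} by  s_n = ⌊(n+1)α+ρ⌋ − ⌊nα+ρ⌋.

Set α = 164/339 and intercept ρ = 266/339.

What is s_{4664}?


(n+1)α + ρ = (4665·164 + 266) / 339 = 765326/339
nα + ρ     = (4664·164 + 266) / 339 = 765162/339
⌊765326/339⌋ = 2257,  ⌊765162/339⌋ = 2257
s_{4664} = 2257 − 2257 = 0

0


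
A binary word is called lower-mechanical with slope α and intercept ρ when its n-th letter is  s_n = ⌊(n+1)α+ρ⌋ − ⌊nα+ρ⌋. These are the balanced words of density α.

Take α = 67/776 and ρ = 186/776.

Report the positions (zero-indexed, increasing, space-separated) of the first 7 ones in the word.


8 20 31 43 55 66 78

n=0: ⌊253/776⌋−⌊186/776⌋ = 0−0 = 0
n=1: ⌊320/776⌋−⌊253/776⌋ = 0−0 = 0
  …
n=8: ⌊789/776⌋−⌊722/776⌋ = 1−0 = 1  ← one
n=9: ⌊856/776⌋−⌊789/776⌋ = 1−1 = 0
n=10: ⌊923/776⌋−⌊856/776⌋ = 1−1 = 0
  …
n=20: ⌊1593/776⌋−⌊1526/776⌋ = 2−1 = 1  ← one
n=21: ⌊1660/776⌋−⌊1593/776⌋ = 2−2 = 0
n=22: ⌊1727/776⌋−⌊1660/776⌋ = 2−2 = 0
  …
n=31: ⌊2330/776⌋−⌊2263/776⌋ = 3−2 = 1  ← one
n=32: ⌊2397/776⌋−⌊2330/776⌋ = 3−3 = 0
n=33: ⌊2464/776⌋−⌊2397/776⌋ = 3−3 = 0
  …
n=43: ⌊3134/776⌋−⌊3067/776⌋ = 4−3 = 1  ← one
n=44: ⌊3201/776⌋−⌊3134/776⌋ = 4−4 = 0
n=45: ⌊3268/776⌋−⌊3201/776⌋ = 4−4 = 0
  …
n=55: ⌊3938/776⌋−⌊3871/776⌋ = 5−4 = 1  ← one
n=56: ⌊4005/776⌋−⌊3938/776⌋ = 5−5 = 0
n=57: ⌊4072/776⌋−⌊4005/776⌋ = 5−5 = 0
  …
n=66: ⌊4675/776⌋−⌊4608/776⌋ = 6−5 = 1  ← one
n=67: ⌊4742/776⌋−⌊4675/776⌋ = 6−6 = 0
n=68: ⌊4809/776⌋−⌊4742/776⌋ = 6−6 = 0
  …
n=78: ⌊5479/776⌋−⌊5412/776⌋ = 7−6 = 1  ← one
positions of the first 7 ones: 8 20 31 43 55 66 78


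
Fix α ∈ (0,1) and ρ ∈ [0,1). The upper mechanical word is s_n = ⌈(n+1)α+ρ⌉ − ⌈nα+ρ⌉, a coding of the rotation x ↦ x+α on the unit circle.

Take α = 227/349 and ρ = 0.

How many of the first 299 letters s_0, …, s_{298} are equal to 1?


195

#1s = Σ_{n=0}^{298} s_n = Σ_{n=0}^{298} (⌈(n+1)α+ρ⌉ − ⌈nα+ρ⌉)
the sum telescopes: every ⌈nα+ρ⌉ with 0 < n < 299 appears once with + and once with −, leaving ⌈299α+ρ⌉ − ⌈0·α+ρ⌉
299α + ρ = (299·227) / 349 = 67873/349
ρ = 0/349
⌈67873/349⌉ = 195,  ⌈0/349⌉ = 0
#1s = 195 − 0 = 195


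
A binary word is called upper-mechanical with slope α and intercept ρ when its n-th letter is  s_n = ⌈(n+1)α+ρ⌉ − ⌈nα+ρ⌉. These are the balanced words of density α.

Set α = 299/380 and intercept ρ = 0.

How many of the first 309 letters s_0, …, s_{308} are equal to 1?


#1s = Σ_{n=0}^{308} s_n = Σ_{n=0}^{308} (⌈(n+1)α+ρ⌉ − ⌈nα+ρ⌉)
the sum telescopes: every ⌈nα+ρ⌉ with 0 < n < 309 appears once with + and once with −, leaving ⌈309α+ρ⌉ − ⌈0·α+ρ⌉
309α + ρ = (309·299) / 380 = 92391/380
ρ = 0/380
⌈92391/380⌉ = 244,  ⌈0/380⌉ = 0
#1s = 244 − 0 = 244

244


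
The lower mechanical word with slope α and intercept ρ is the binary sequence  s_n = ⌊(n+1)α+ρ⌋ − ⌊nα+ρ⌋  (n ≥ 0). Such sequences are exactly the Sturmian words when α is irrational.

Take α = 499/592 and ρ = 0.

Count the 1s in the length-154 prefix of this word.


129

#1s = Σ_{n=0}^{153} s_n = Σ_{n=0}^{153} (⌊(n+1)α+ρ⌋ − ⌊nα+ρ⌋)
the sum telescopes: every ⌊nα+ρ⌋ with 0 < n < 154 appears once with + and once with −, leaving ⌊154α+ρ⌋ − ⌊0·α+ρ⌋
154α + ρ = (154·499) / 592 = 76846/592
ρ = 0/592
⌊76846/592⌋ = 129,  ⌊0/592⌋ = 0
#1s = 129 − 0 = 129


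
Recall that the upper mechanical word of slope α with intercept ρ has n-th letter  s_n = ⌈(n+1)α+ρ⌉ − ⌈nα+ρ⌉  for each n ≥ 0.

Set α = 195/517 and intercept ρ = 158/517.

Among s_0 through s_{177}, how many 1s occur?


#1s = Σ_{n=0}^{177} s_n = Σ_{n=0}^{177} (⌈(n+1)α+ρ⌉ − ⌈nα+ρ⌉)
the sum telescopes: every ⌈nα+ρ⌉ with 0 < n < 178 appears once with + and once with −, leaving ⌈178α+ρ⌉ − ⌈0·α+ρ⌉
178α + ρ = (178·195 + 158) / 517 = 34868/517
ρ = 158/517
⌈34868/517⌉ = 68,  ⌈158/517⌉ = 1
#1s = 68 − 1 = 67

67


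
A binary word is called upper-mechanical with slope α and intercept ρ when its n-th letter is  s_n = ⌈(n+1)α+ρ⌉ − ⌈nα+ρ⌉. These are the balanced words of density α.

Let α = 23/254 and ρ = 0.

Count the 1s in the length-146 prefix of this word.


14

#1s = Σ_{n=0}^{145} s_n = Σ_{n=0}^{145} (⌈(n+1)α+ρ⌉ − ⌈nα+ρ⌉)
the sum telescopes: every ⌈nα+ρ⌉ with 0 < n < 146 appears once with + and once with −, leaving ⌈146α+ρ⌉ − ⌈0·α+ρ⌉
146α + ρ = (146·23) / 254 = 3358/254
ρ = 0/254
⌈3358/254⌉ = 14,  ⌈0/254⌉ = 0
#1s = 14 − 0 = 14


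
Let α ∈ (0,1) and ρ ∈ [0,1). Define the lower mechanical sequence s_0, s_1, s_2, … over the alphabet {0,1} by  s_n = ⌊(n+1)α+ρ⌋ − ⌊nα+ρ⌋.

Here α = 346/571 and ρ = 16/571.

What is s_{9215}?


1

(n+1)α + ρ = (9216·346 + 16) / 571 = 3188752/571
nα + ρ     = (9215·346 + 16) / 571 = 3188406/571
⌊3188752/571⌋ = 5584,  ⌊3188406/571⌋ = 5583
s_{9215} = 5584 − 5583 = 1


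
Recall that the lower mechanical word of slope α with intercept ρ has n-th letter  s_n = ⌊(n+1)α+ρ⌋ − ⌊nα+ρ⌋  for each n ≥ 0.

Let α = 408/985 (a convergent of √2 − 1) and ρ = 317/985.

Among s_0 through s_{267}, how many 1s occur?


111

#1s = Σ_{n=0}^{267} s_n = Σ_{n=0}^{267} (⌊(n+1)α+ρ⌋ − ⌊nα+ρ⌋)
the sum telescopes: every ⌊nα+ρ⌋ with 0 < n < 268 appears once with + and once with −, leaving ⌊268α+ρ⌋ − ⌊0·α+ρ⌋
268α + ρ = (268·408 + 317) / 985 = 109661/985
ρ = 317/985
⌊109661/985⌋ = 111,  ⌊317/985⌋ = 0
#1s = 111 − 0 = 111


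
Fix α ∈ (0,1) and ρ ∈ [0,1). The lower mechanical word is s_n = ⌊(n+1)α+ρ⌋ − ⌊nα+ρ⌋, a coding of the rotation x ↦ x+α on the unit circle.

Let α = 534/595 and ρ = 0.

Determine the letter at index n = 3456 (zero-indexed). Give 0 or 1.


1

(n+1)α + ρ = (3457·534) / 595 = 1846038/595
nα + ρ     = (3456·534) / 595 = 1845504/595
⌊1846038/595⌋ = 3102,  ⌊1845504/595⌋ = 3101
s_{3456} = 3102 − 3101 = 1


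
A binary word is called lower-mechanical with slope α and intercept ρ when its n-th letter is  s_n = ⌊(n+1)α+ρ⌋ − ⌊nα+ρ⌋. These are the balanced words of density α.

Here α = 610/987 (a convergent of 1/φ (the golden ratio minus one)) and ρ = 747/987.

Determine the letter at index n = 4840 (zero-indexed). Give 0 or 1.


0

(n+1)α + ρ = (4841·610 + 747) / 987 = 2953757/987
nα + ρ     = (4840·610 + 747) / 987 = 2953147/987
⌊2953757/987⌋ = 2992,  ⌊2953147/987⌋ = 2992
s_{4840} = 2992 − 2992 = 0


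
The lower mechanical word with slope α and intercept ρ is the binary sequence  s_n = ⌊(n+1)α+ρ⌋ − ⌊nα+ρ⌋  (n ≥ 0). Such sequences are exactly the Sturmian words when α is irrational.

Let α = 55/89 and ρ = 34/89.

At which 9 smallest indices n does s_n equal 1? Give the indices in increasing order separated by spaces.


n=0: ⌊89/89⌋−⌊34/89⌋ = 1−0 = 1  ← one
n=1: ⌊144/89⌋−⌊89/89⌋ = 1−1 = 0
n=2: ⌊199/89⌋−⌊144/89⌋ = 2−1 = 1  ← one
n=3: ⌊254/89⌋−⌊199/89⌋ = 2−2 = 0
n=4: ⌊309/89⌋−⌊254/89⌋ = 3−2 = 1  ← one
n=5: ⌊364/89⌋−⌊309/89⌋ = 4−3 = 1  ← one
n=6: ⌊419/89⌋−⌊364/89⌋ = 4−4 = 0
n=7: ⌊474/89⌋−⌊419/89⌋ = 5−4 = 1  ← one
n=8: ⌊529/89⌋−⌊474/89⌋ = 5−5 = 0
n=9: ⌊584/89⌋−⌊529/89⌋ = 6−5 = 1  ← one
n=10: ⌊639/89⌋−⌊584/89⌋ = 7−6 = 1  ← one
n=11: ⌊694/89⌋−⌊639/89⌋ = 7−7 = 0
n=12: ⌊749/89⌋−⌊694/89⌋ = 8−7 = 1  ← one
n=13: ⌊804/89⌋−⌊749/89⌋ = 9−8 = 1  ← one
positions of the first 9 ones: 0 2 4 5 7 9 10 12 13

0 2 4 5 7 9 10 12 13


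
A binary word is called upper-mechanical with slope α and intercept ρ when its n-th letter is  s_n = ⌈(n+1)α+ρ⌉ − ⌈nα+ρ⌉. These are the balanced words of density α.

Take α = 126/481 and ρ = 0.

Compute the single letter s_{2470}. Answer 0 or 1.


0

(n+1)α + ρ = (2471·126) / 481 = 311346/481
nα + ρ     = (2470·126) / 481 = 311220/481
⌈311346/481⌉ = 648,  ⌈311220/481⌉ = 648
s_{2470} = 648 − 648 = 0


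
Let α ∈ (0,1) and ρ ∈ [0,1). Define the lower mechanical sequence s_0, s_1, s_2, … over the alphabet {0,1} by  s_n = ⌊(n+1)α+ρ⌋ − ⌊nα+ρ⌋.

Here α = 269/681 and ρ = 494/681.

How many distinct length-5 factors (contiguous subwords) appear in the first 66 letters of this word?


6

t_n = ⌊(n·269+494)/681⌋ for n = 0 … 66:
  n=0…9: ⌊494/681⌋=0 ⌊763/681⌋=1 ⌊1032/681⌋=1 ⌊1301/681⌋=1 ⌊1570/681⌋=2 ⌊1839/681⌋=2 ⌊2108/681⌋=3 ⌊2377/681⌋=3 ⌊2646/681⌋=3 ⌊2915/681⌋=4
  n=10…19: ⌊3184/681⌋=4 ⌊3453/681⌋=5 ⌊3722/681⌋=5 ⌊3991/681⌋=5 ⌊4260/681⌋=6 ⌊4529/681⌋=6 ⌊4798/681⌋=7 ⌊5067/681⌋=7 ⌊5336/681⌋=7 ⌊5605/681⌋=8
  n=20…29: ⌊5874/681⌋=8 ⌊6143/681⌋=9 ⌊6412/681⌋=9 ⌊6681/681⌋=9 ⌊6950/681⌋=10 ⌊7219/681⌋=10 ⌊7488/681⌋=10 ⌊7757/681⌋=11 ⌊8026/681⌋=11 ⌊8295/681⌋=12
  n=30…39: ⌊8564/681⌋=12 ⌊8833/681⌋=12 ⌊9102/681⌋=13 ⌊9371/681⌋=13 ⌊9640/681⌋=14 ⌊9909/681⌋=14 ⌊10178/681⌋=14 ⌊10447/681⌋=15 ⌊10716/681⌋=15 ⌊10985/681⌋=16
  n=40…49: ⌊11254/681⌋=16 ⌊11523/681⌋=16 ⌊11792/681⌋=17 ⌊12061/681⌋=17 ⌊12330/681⌋=18 ⌊12599/681⌋=18 ⌊12868/681⌋=18 ⌊13137/681⌋=19 ⌊13406/681⌋=19 ⌊13675/681⌋=20
  n=50…59: ⌊13944/681⌋=20 ⌊14213/681⌋=20 ⌊14482/681⌋=21 ⌊14751/681⌋=21 ⌊15020/681⌋=22 ⌊15289/681⌋=22 ⌊15558/681⌋=22 ⌊15827/681⌋=23 ⌊16096/681⌋=23 ⌊16365/681⌋=24
  n=60…66: ⌊16634/681⌋=24 ⌊16903/681⌋=24 ⌊17172/681⌋=25 ⌊17441/681⌋=25 ⌊17710/681⌋=26 ⌊17979/681⌋=26 ⌊18248/681⌋=26
s_n = t_(n+1) − t_n for n = 0 … 65 gives
prefix = 100101001010010100101001001010010100101001010010100101001010010100
slide a length-5 window over [0..4] … [61..65] (62 windows); first occurrence of each distinct factor:
  [  0..  4] 10010
  [  1..  5] 00101
  [  2..  6] 01010
  [  3..  7] 10100
  [  4..  8] 01001
  [ 21.. 25] 00100
  (the other 56 windows repeat one of these)
distinct factors: {00100, 00101, 01001, 01010, 10010, 10100}
count = 6  (Sturmian bound for length 5 is 6)


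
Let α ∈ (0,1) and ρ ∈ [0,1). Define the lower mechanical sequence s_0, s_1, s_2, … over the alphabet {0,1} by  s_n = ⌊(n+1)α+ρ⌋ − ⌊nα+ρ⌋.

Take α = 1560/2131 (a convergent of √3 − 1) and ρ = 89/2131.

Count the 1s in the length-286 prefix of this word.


209

#1s = Σ_{n=0}^{285} s_n = Σ_{n=0}^{285} (⌊(n+1)α+ρ⌋ − ⌊nα+ρ⌋)
the sum telescopes: every ⌊nα+ρ⌋ with 0 < n < 286 appears once with + and once with −, leaving ⌊286α+ρ⌋ − ⌊0·α+ρ⌋
286α + ρ = (286·1560 + 89) / 2131 = 446249/2131
ρ = 89/2131
⌊446249/2131⌋ = 209,  ⌊89/2131⌋ = 0
#1s = 209 − 0 = 209


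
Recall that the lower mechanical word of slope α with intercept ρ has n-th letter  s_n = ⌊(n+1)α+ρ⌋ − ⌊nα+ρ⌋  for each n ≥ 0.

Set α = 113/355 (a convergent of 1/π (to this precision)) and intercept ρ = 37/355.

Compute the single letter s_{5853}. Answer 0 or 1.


(n+1)α + ρ = (5854·113 + 37) / 355 = 661539/355
nα + ρ     = (5853·113 + 37) / 355 = 661426/355
⌊661539/355⌋ = 1863,  ⌊661426/355⌋ = 1863
s_{5853} = 1863 − 1863 = 0

0


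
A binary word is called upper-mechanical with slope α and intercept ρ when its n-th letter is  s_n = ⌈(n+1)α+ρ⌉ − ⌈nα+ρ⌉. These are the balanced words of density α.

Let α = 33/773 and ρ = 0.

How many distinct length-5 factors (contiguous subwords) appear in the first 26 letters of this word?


5

t_n = ⌈(n·33)/773⌉ for n = 0 … 26:
  n=0…9: ⌈0/773⌉=0 ⌈33/773⌉=1 ⌈66/773⌉=1 ⌈99/773⌉=1 ⌈132/773⌉=1 ⌈165/773⌉=1 ⌈198/773⌉=1 ⌈231/773⌉=1 ⌈264/773⌉=1 ⌈297/773⌉=1
  n=10…19: ⌈330/773⌉=1 ⌈363/773⌉=1 ⌈396/773⌉=1 ⌈429/773⌉=1 ⌈462/773⌉=1 ⌈495/773⌉=1 ⌈528/773⌉=1 ⌈561/773⌉=1 ⌈594/773⌉=1 ⌈627/773⌉=1
  n=20…26: ⌈660/773⌉=1 ⌈693/773⌉=1 ⌈726/773⌉=1 ⌈759/773⌉=1 ⌈792/773⌉=2 ⌈825/773⌉=2 ⌈858/773⌉=2
s_n = t_(n+1) − t_n for n = 0 … 25 gives
prefix = 10000000000000000000000100
slide a length-5 window over [0..4] … [21..25] (22 windows); first occurrence of each distinct factor:
  [  0..  4] 10000
  [  1..  5] 00000
  [ 19.. 23] 00001
  [ 20.. 24] 00010
  [ 21.. 25] 00100
  (the other 17 windows repeat one of these)
distinct factors: {00000, 00001, 00010, 00100, 10000}
count = 5  (Sturmian bound for length 5 is 6)


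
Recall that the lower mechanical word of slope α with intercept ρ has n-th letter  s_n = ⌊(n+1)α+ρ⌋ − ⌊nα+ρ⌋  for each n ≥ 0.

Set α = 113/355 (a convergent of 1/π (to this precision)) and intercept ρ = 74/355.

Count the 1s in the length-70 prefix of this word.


22

#1s = Σ_{n=0}^{69} s_n = Σ_{n=0}^{69} (⌊(n+1)α+ρ⌋ − ⌊nα+ρ⌋)
the sum telescopes: every ⌊nα+ρ⌋ with 0 < n < 70 appears once with + and once with −, leaving ⌊70α+ρ⌋ − ⌊0·α+ρ⌋
70α + ρ = (70·113 + 74) / 355 = 7984/355
ρ = 74/355
⌊7984/355⌋ = 22,  ⌊74/355⌋ = 0
#1s = 22 − 0 = 22


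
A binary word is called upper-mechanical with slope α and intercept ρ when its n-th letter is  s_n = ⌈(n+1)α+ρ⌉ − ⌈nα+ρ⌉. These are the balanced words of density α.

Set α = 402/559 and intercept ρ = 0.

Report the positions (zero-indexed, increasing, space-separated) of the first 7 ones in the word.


0 1 2 4 5 6 8

n=0: ⌈402/559⌉−⌈0/559⌉ = 1−0 = 1  ← one
n=1: ⌈804/559⌉−⌈402/559⌉ = 2−1 = 1  ← one
n=2: ⌈1206/559⌉−⌈804/559⌉ = 3−2 = 1  ← one
n=3: ⌈1608/559⌉−⌈1206/559⌉ = 3−3 = 0
n=4: ⌈2010/559⌉−⌈1608/559⌉ = 4−3 = 1  ← one
n=5: ⌈2412/559⌉−⌈2010/559⌉ = 5−4 = 1  ← one
n=6: ⌈2814/559⌉−⌈2412/559⌉ = 6−5 = 1  ← one
n=7: ⌈3216/559⌉−⌈2814/559⌉ = 6−6 = 0
n=8: ⌈3618/559⌉−⌈3216/559⌉ = 7−6 = 1  ← one
positions of the first 7 ones: 0 1 2 4 5 6 8


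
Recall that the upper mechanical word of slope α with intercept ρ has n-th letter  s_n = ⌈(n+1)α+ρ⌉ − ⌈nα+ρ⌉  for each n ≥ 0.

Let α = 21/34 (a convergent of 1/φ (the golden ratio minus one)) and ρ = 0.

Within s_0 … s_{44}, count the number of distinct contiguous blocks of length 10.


11

t_n = ⌈(n·21)/34⌉ for n = 0 … 45:
  n=0…9: ⌈0/34⌉=0 ⌈21/34⌉=1 ⌈42/34⌉=2 ⌈63/34⌉=2 ⌈84/34⌉=3 ⌈105/34⌉=4 ⌈126/34⌉=4 ⌈147/34⌉=5 ⌈168/34⌉=5 ⌈189/34⌉=6
  n=10…19: ⌈210/34⌉=7 ⌈231/34⌉=7 ⌈252/34⌉=8 ⌈273/34⌉=9 ⌈294/34⌉=9 ⌈315/34⌉=10 ⌈336/34⌉=10 ⌈357/34⌉=11 ⌈378/34⌉=12 ⌈399/34⌉=12
  n=20…29: ⌈420/34⌉=13 ⌈441/34⌉=13 ⌈462/34⌉=14 ⌈483/34⌉=15 ⌈504/34⌉=15 ⌈525/34⌉=16 ⌈546/34⌉=17 ⌈567/34⌉=17 ⌈588/34⌉=18 ⌈609/34⌉=18
  n=30…39: ⌈630/34⌉=19 ⌈651/34⌉=20 ⌈672/34⌉=20 ⌈693/34⌉=21 ⌈714/34⌉=21 ⌈735/34⌉=22 ⌈756/34⌉=23 ⌈777/34⌉=23 ⌈798/34⌉=24 ⌈819/34⌉=25
  n=40…45: ⌈840/34⌉=25 ⌈861/34⌉=26 ⌈882/34⌉=26 ⌈903/34⌉=27 ⌈924/34⌉=28 ⌈945/34⌉=28
s_n = t_(n+1) − t_n for n = 0 … 44 gives
prefix = 110110101101101011010110110101101011011010110
slide a length-10 window over [0..9] … [35..44] (36 windows); first occurrence of each distinct factor:
  [  0..  9] 1101101011
  [  1.. 10] 1011010110
  [  2.. 11] 0110101101
  [  3.. 12] 1101011011
  [  4.. 13] 1010110110
  [  5.. 14] 0101101101
  [  6.. 15] 1011011010
  [  7.. 16] 0110110101
  [ 11.. 20] 1101011010
  [ 12.. 21] 1010110101
  [ 13.. 22] 0101101011
  (the other 25 windows repeat one of these)
distinct factors: {0101101011, 0101101101, 0110101101, 0110110101, 1010110101, 1010110110, 1011010110, 1011011010, 1101011010, 1101011011, 1101101011}
count = 11  (Sturmian bound for length 10 is 11)


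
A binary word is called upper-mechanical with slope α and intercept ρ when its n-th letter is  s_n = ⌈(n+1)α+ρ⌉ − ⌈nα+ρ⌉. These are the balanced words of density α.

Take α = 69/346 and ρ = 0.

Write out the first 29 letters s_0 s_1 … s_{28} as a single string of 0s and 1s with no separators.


n=0: ⌈(1·69)/346⌉ − ⌈(0·69)/346⌉ = ⌈69/346⌉ − ⌈0/346⌉ = 1 − 0 = 1
n=1: ⌈(2·69)/346⌉ − ⌈(1·69)/346⌉ = ⌈138/346⌉ − ⌈69/346⌉ = 1 − 1 = 0
n=2: ⌈(3·69)/346⌉ − ⌈(2·69)/346⌉ = ⌈207/346⌉ − ⌈138/346⌉ = 1 − 1 = 0
n=3: ⌈(4·69)/346⌉ − ⌈(3·69)/346⌉ = ⌈276/346⌉ − ⌈207/346⌉ = 1 − 1 = 0
n=4: ⌈(5·69)/346⌉ − ⌈(4·69)/346⌉ = ⌈345/346⌉ − ⌈276/346⌉ = 1 − 1 = 0
n=5: ⌈(6·69)/346⌉ − ⌈(5·69)/346⌉ = ⌈414/346⌉ − ⌈345/346⌉ = 2 − 1 = 1
n=6: ⌈(7·69)/346⌉ − ⌈(6·69)/346⌉ = ⌈483/346⌉ − ⌈414/346⌉ = 2 − 2 = 0
n=7: ⌈(8·69)/346⌉ − ⌈(7·69)/346⌉ = ⌈552/346⌉ − ⌈483/346⌉ = 2 − 2 = 0
n=8: ⌈(9·69)/346⌉ − ⌈(8·69)/346⌉ = ⌈621/346⌉ − ⌈552/346⌉ = 2 − 2 = 0
n=9: ⌈(10·69)/346⌉ − ⌈(9·69)/346⌉ = ⌈690/346⌉ − ⌈621/346⌉ = 2 − 2 = 0
n=10: ⌈(11·69)/346⌉ − ⌈(10·69)/346⌉ = ⌈759/346⌉ − ⌈690/346⌉ = 3 − 2 = 1
n=11: ⌈(12·69)/346⌉ − ⌈(11·69)/346⌉ = ⌈828/346⌉ − ⌈759/346⌉ = 3 − 3 = 0
n=12: ⌈(13·69)/346⌉ − ⌈(12·69)/346⌉ = ⌈897/346⌉ − ⌈828/346⌉ = 3 − 3 = 0
n=13: ⌈(14·69)/346⌉ − ⌈(13·69)/346⌉ = ⌈966/346⌉ − ⌈897/346⌉ = 3 − 3 = 0
n=14: ⌈(15·69)/346⌉ − ⌈(14·69)/346⌉ = ⌈1035/346⌉ − ⌈966/346⌉ = 3 − 3 = 0
n=15: ⌈(16·69)/346⌉ − ⌈(15·69)/346⌉ = ⌈1104/346⌉ − ⌈1035/346⌉ = 4 − 3 = 1
n=16: ⌈(17·69)/346⌉ − ⌈(16·69)/346⌉ = ⌈1173/346⌉ − ⌈1104/346⌉ = 4 − 4 = 0
n=17: ⌈(18·69)/346⌉ − ⌈(17·69)/346⌉ = ⌈1242/346⌉ − ⌈1173/346⌉ = 4 − 4 = 0
n=18: ⌈(19·69)/346⌉ − ⌈(18·69)/346⌉ = ⌈1311/346⌉ − ⌈1242/346⌉ = 4 − 4 = 0
n=19: ⌈(20·69)/346⌉ − ⌈(19·69)/346⌉ = ⌈1380/346⌉ − ⌈1311/346⌉ = 4 − 4 = 0
n=20: ⌈(21·69)/346⌉ − ⌈(20·69)/346⌉ = ⌈1449/346⌉ − ⌈1380/346⌉ = 5 − 4 = 1
n=21: ⌈(22·69)/346⌉ − ⌈(21·69)/346⌉ = ⌈1518/346⌉ − ⌈1449/346⌉ = 5 − 5 = 0
n=22: ⌈(23·69)/346⌉ − ⌈(22·69)/346⌉ = ⌈1587/346⌉ − ⌈1518/346⌉ = 5 − 5 = 0
n=23: ⌈(24·69)/346⌉ − ⌈(23·69)/346⌉ = ⌈1656/346⌉ − ⌈1587/346⌉ = 5 − 5 = 0
n=24: ⌈(25·69)/346⌉ − ⌈(24·69)/346⌉ = ⌈1725/346⌉ − ⌈1656/346⌉ = 5 − 5 = 0
n=25: ⌈(26·69)/346⌉ − ⌈(25·69)/346⌉ = ⌈1794/346⌉ − ⌈1725/346⌉ = 6 − 5 = 1
n=26: ⌈(27·69)/346⌉ − ⌈(26·69)/346⌉ = ⌈1863/346⌉ − ⌈1794/346⌉ = 6 − 6 = 0
n=27: ⌈(28·69)/346⌉ − ⌈(27·69)/346⌉ = ⌈1932/346⌉ − ⌈1863/346⌉ = 6 − 6 = 0
n=28: ⌈(29·69)/346⌉ − ⌈(28·69)/346⌉ = ⌈2001/346⌉ − ⌈1932/346⌉ = 6 − 6 = 0

10000100001000010000100001000


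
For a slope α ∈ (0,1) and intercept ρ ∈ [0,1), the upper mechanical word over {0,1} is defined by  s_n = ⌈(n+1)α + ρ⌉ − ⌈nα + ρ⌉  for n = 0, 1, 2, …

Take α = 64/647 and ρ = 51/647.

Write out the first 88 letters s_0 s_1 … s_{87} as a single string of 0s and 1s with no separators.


n=0: ⌈(1·64+51)/647⌉ − ⌈(0·64+51)/647⌉ = ⌈115/647⌉ − ⌈51/647⌉ = 1 − 1 = 0
n=1: ⌈(2·64+51)/647⌉ − ⌈(1·64+51)/647⌉ = ⌈179/647⌉ − ⌈115/647⌉ = 1 − 1 = 0
n=2: ⌈(3·64+51)/647⌉ − ⌈(2·64+51)/647⌉ = ⌈243/647⌉ − ⌈179/647⌉ = 1 − 1 = 0
n=3: ⌈(4·64+51)/647⌉ − ⌈(3·64+51)/647⌉ = ⌈307/647⌉ − ⌈243/647⌉ = 1 − 1 = 0
n=4: ⌈(5·64+51)/647⌉ − ⌈(4·64+51)/647⌉ = ⌈371/647⌉ − ⌈307/647⌉ = 1 − 1 = 0
n=5: ⌈(6·64+51)/647⌉ − ⌈(5·64+51)/647⌉ = ⌈435/647⌉ − ⌈371/647⌉ = 1 − 1 = 0
n=6: ⌈(7·64+51)/647⌉ − ⌈(6·64+51)/647⌉ = ⌈499/647⌉ − ⌈435/647⌉ = 1 − 1 = 0
n=7: ⌈(8·64+51)/647⌉ − ⌈(7·64+51)/647⌉ = ⌈563/647⌉ − ⌈499/647⌉ = 1 − 1 = 0
n=8: ⌈(9·64+51)/647⌉ − ⌈(8·64+51)/647⌉ = ⌈627/647⌉ − ⌈563/647⌉ = 1 − 1 = 0
n=9: ⌈(10·64+51)/647⌉ − ⌈(9·64+51)/647⌉ = ⌈691/647⌉ − ⌈627/647⌉ = 2 − 1 = 1
n=10: ⌈(11·64+51)/647⌉ − ⌈(10·64+51)/647⌉ = ⌈755/647⌉ − ⌈691/647⌉ = 2 − 2 = 0
n=11: ⌈(12·64+51)/647⌉ − ⌈(11·64+51)/647⌉ = ⌈819/647⌉ − ⌈755/647⌉ = 2 − 2 = 0
n=12: ⌈(13·64+51)/647⌉ − ⌈(12·64+51)/647⌉ = ⌈883/647⌉ − ⌈819/647⌉ = 2 − 2 = 0
n=13: ⌈(14·64+51)/647⌉ − ⌈(13·64+51)/647⌉ = ⌈947/647⌉ − ⌈883/647⌉ = 2 − 2 = 0
n=14: ⌈(15·64+51)/647⌉ − ⌈(14·64+51)/647⌉ = ⌈1011/647⌉ − ⌈947/647⌉ = 2 − 2 = 0
n=15: ⌈(16·64+51)/647⌉ − ⌈(15·64+51)/647⌉ = ⌈1075/647⌉ − ⌈1011/647⌉ = 2 − 2 = 0
n=16: ⌈(17·64+51)/647⌉ − ⌈(16·64+51)/647⌉ = ⌈1139/647⌉ − ⌈1075/647⌉ = 2 − 2 = 0
n=17: ⌈(18·64+51)/647⌉ − ⌈(17·64+51)/647⌉ = ⌈1203/647⌉ − ⌈1139/647⌉ = 2 − 2 = 0
n=18: ⌈(19·64+51)/647⌉ − ⌈(18·64+51)/647⌉ = ⌈1267/647⌉ − ⌈1203/647⌉ = 2 − 2 = 0
n=19: ⌈(20·64+51)/647⌉ − ⌈(19·64+51)/647⌉ = ⌈1331/647⌉ − ⌈1267/647⌉ = 3 − 2 = 1
n=20: ⌈(21·64+51)/647⌉ − ⌈(20·64+51)/647⌉ = ⌈1395/647⌉ − ⌈1331/647⌉ = 3 − 3 = 0
n=21: ⌈(22·64+51)/647⌉ − ⌈(21·64+51)/647⌉ = ⌈1459/647⌉ − ⌈1395/647⌉ = 3 − 3 = 0
n=22: ⌈(23·64+51)/647⌉ − ⌈(22·64+51)/647⌉ = ⌈1523/647⌉ − ⌈1459/647⌉ = 3 − 3 = 0
n=23: ⌈(24·64+51)/647⌉ − ⌈(23·64+51)/647⌉ = ⌈1587/647⌉ − ⌈1523/647⌉ = 3 − 3 = 0
n=24: ⌈(25·64+51)/647⌉ − ⌈(24·64+51)/647⌉ = ⌈1651/647⌉ − ⌈1587/647⌉ = 3 − 3 = 0
n=25: ⌈(26·64+51)/647⌉ − ⌈(25·64+51)/647⌉ = ⌈1715/647⌉ − ⌈1651/647⌉ = 3 − 3 = 0
n=26: ⌈(27·64+51)/647⌉ − ⌈(26·64+51)/647⌉ = ⌈1779/647⌉ − ⌈1715/647⌉ = 3 − 3 = 0
n=27: ⌈(28·64+51)/647⌉ − ⌈(27·64+51)/647⌉ = ⌈1843/647⌉ − ⌈1779/647⌉ = 3 − 3 = 0
n=28: ⌈(29·64+51)/647⌉ − ⌈(28·64+51)/647⌉ = ⌈1907/647⌉ − ⌈1843/647⌉ = 3 − 3 = 0
n=29: ⌈(30·64+51)/647⌉ − ⌈(29·64+51)/647⌉ = ⌈1971/647⌉ − ⌈1907/647⌉ = 4 − 3 = 1
n=30: ⌈(31·64+51)/647⌉ − ⌈(30·64+51)/647⌉ = ⌈2035/647⌉ − ⌈1971/647⌉ = 4 − 4 = 0
n=31: ⌈(32·64+51)/647⌉ − ⌈(31·64+51)/647⌉ = ⌈2099/647⌉ − ⌈2035/647⌉ = 4 − 4 = 0
n=32: ⌈(33·64+51)/647⌉ − ⌈(32·64+51)/647⌉ = ⌈2163/647⌉ − ⌈2099/647⌉ = 4 − 4 = 0
n=33: ⌈(34·64+51)/647⌉ − ⌈(33·64+51)/647⌉ = ⌈2227/647⌉ − ⌈2163/647⌉ = 4 − 4 = 0
n=34: ⌈(35·64+51)/647⌉ − ⌈(34·64+51)/647⌉ = ⌈2291/647⌉ − ⌈2227/647⌉ = 4 − 4 = 0
n=35: ⌈(36·64+51)/647⌉ − ⌈(35·64+51)/647⌉ = ⌈2355/647⌉ − ⌈2291/647⌉ = 4 − 4 = 0
n=36: ⌈(37·64+51)/647⌉ − ⌈(36·64+51)/647⌉ = ⌈2419/647⌉ − ⌈2355/647⌉ = 4 − 4 = 0
n=37: ⌈(38·64+51)/647⌉ − ⌈(37·64+51)/647⌉ = ⌈2483/647⌉ − ⌈2419/647⌉ = 4 − 4 = 0
n=38: ⌈(39·64+51)/647⌉ − ⌈(38·64+51)/647⌉ = ⌈2547/647⌉ − ⌈2483/647⌉ = 4 − 4 = 0
n=39: ⌈(40·64+51)/647⌉ − ⌈(39·64+51)/647⌉ = ⌈2611/647⌉ − ⌈2547/647⌉ = 5 − 4 = 1
n=40: ⌈(41·64+51)/647⌉ − ⌈(40·64+51)/647⌉ = ⌈2675/647⌉ − ⌈2611/647⌉ = 5 − 5 = 0
n=41: ⌈(42·64+51)/647⌉ − ⌈(41·64+51)/647⌉ = ⌈2739/647⌉ − ⌈2675/647⌉ = 5 − 5 = 0
n=42: ⌈(43·64+51)/647⌉ − ⌈(42·64+51)/647⌉ = ⌈2803/647⌉ − ⌈2739/647⌉ = 5 − 5 = 0
n=43: ⌈(44·64+51)/647⌉ − ⌈(43·64+51)/647⌉ = ⌈2867/647⌉ − ⌈2803/647⌉ = 5 − 5 = 0
n=44: ⌈(45·64+51)/647⌉ − ⌈(44·64+51)/647⌉ = ⌈2931/647⌉ − ⌈2867/647⌉ = 5 − 5 = 0
n=45: ⌈(46·64+51)/647⌉ − ⌈(45·64+51)/647⌉ = ⌈2995/647⌉ − ⌈2931/647⌉ = 5 − 5 = 0
n=46: ⌈(47·64+51)/647⌉ − ⌈(46·64+51)/647⌉ = ⌈3059/647⌉ − ⌈2995/647⌉ = 5 − 5 = 0
n=47: ⌈(48·64+51)/647⌉ − ⌈(47·64+51)/647⌉ = ⌈3123/647⌉ − ⌈3059/647⌉ = 5 − 5 = 0
n=48: ⌈(49·64+51)/647⌉ − ⌈(48·64+51)/647⌉ = ⌈3187/647⌉ − ⌈3123/647⌉ = 5 − 5 = 0
n=49: ⌈(50·64+51)/647⌉ − ⌈(49·64+51)/647⌉ = ⌈3251/647⌉ − ⌈3187/647⌉ = 6 − 5 = 1
n=50: ⌈(51·64+51)/647⌉ − ⌈(50·64+51)/647⌉ = ⌈3315/647⌉ − ⌈3251/647⌉ = 6 − 6 = 0
n=51: ⌈(52·64+51)/647⌉ − ⌈(51·64+51)/647⌉ = ⌈3379/647⌉ − ⌈3315/647⌉ = 6 − 6 = 0
n=52: ⌈(53·64+51)/647⌉ − ⌈(52·64+51)/647⌉ = ⌈3443/647⌉ − ⌈3379/647⌉ = 6 − 6 = 0
n=53: ⌈(54·64+51)/647⌉ − ⌈(53·64+51)/647⌉ = ⌈3507/647⌉ − ⌈3443/647⌉ = 6 − 6 = 0
n=54: ⌈(55·64+51)/647⌉ − ⌈(54·64+51)/647⌉ = ⌈3571/647⌉ − ⌈3507/647⌉ = 6 − 6 = 0
n=55: ⌈(56·64+51)/647⌉ − ⌈(55·64+51)/647⌉ = ⌈3635/647⌉ − ⌈3571/647⌉ = 6 − 6 = 0
n=56: ⌈(57·64+51)/647⌉ − ⌈(56·64+51)/647⌉ = ⌈3699/647⌉ − ⌈3635/647⌉ = 6 − 6 = 0
n=57: ⌈(58·64+51)/647⌉ − ⌈(57·64+51)/647⌉ = ⌈3763/647⌉ − ⌈3699/647⌉ = 6 − 6 = 0
n=58: ⌈(59·64+51)/647⌉ − ⌈(58·64+51)/647⌉ = ⌈3827/647⌉ − ⌈3763/647⌉ = 6 − 6 = 0
n=59: ⌈(60·64+51)/647⌉ − ⌈(59·64+51)/647⌉ = ⌈3891/647⌉ − ⌈3827/647⌉ = 7 − 6 = 1
n=60: ⌈(61·64+51)/647⌉ − ⌈(60·64+51)/647⌉ = ⌈3955/647⌉ − ⌈3891/647⌉ = 7 − 7 = 0
n=61: ⌈(62·64+51)/647⌉ − ⌈(61·64+51)/647⌉ = ⌈4019/647⌉ − ⌈3955/647⌉ = 7 − 7 = 0
n=62: ⌈(63·64+51)/647⌉ − ⌈(62·64+51)/647⌉ = ⌈4083/647⌉ − ⌈4019/647⌉ = 7 − 7 = 0
n=63: ⌈(64·64+51)/647⌉ − ⌈(63·64+51)/647⌉ = ⌈4147/647⌉ − ⌈4083/647⌉ = 7 − 7 = 0
n=64: ⌈(65·64+51)/647⌉ − ⌈(64·64+51)/647⌉ = ⌈4211/647⌉ − ⌈4147/647⌉ = 7 − 7 = 0
n=65: ⌈(66·64+51)/647⌉ − ⌈(65·64+51)/647⌉ = ⌈4275/647⌉ − ⌈4211/647⌉ = 7 − 7 = 0
n=66: ⌈(67·64+51)/647⌉ − ⌈(66·64+51)/647⌉ = ⌈4339/647⌉ − ⌈4275/647⌉ = 7 − 7 = 0
n=67: ⌈(68·64+51)/647⌉ − ⌈(67·64+51)/647⌉ = ⌈4403/647⌉ − ⌈4339/647⌉ = 7 − 7 = 0
n=68: ⌈(69·64+51)/647⌉ − ⌈(68·64+51)/647⌉ = ⌈4467/647⌉ − ⌈4403/647⌉ = 7 − 7 = 0
n=69: ⌈(70·64+51)/647⌉ − ⌈(69·64+51)/647⌉ = ⌈4531/647⌉ − ⌈4467/647⌉ = 8 − 7 = 1
n=70: ⌈(71·64+51)/647⌉ − ⌈(70·64+51)/647⌉ = ⌈4595/647⌉ − ⌈4531/647⌉ = 8 − 8 = 0
n=71: ⌈(72·64+51)/647⌉ − ⌈(71·64+51)/647⌉ = ⌈4659/647⌉ − ⌈4595/647⌉ = 8 − 8 = 0
n=72: ⌈(73·64+51)/647⌉ − ⌈(72·64+51)/647⌉ = ⌈4723/647⌉ − ⌈4659/647⌉ = 8 − 8 = 0
n=73: ⌈(74·64+51)/647⌉ − ⌈(73·64+51)/647⌉ = ⌈4787/647⌉ − ⌈4723/647⌉ = 8 − 8 = 0
n=74: ⌈(75·64+51)/647⌉ − ⌈(74·64+51)/647⌉ = ⌈4851/647⌉ − ⌈4787/647⌉ = 8 − 8 = 0
n=75: ⌈(76·64+51)/647⌉ − ⌈(75·64+51)/647⌉ = ⌈4915/647⌉ − ⌈4851/647⌉ = 8 − 8 = 0
n=76: ⌈(77·64+51)/647⌉ − ⌈(76·64+51)/647⌉ = ⌈4979/647⌉ − ⌈4915/647⌉ = 8 − 8 = 0
n=77: ⌈(78·64+51)/647⌉ − ⌈(77·64+51)/647⌉ = ⌈5043/647⌉ − ⌈4979/647⌉ = 8 − 8 = 0
n=78: ⌈(79·64+51)/647⌉ − ⌈(78·64+51)/647⌉ = ⌈5107/647⌉ − ⌈5043/647⌉ = 8 − 8 = 0
n=79: ⌈(80·64+51)/647⌉ − ⌈(79·64+51)/647⌉ = ⌈5171/647⌉ − ⌈5107/647⌉ = 8 − 8 = 0
n=80: ⌈(81·64+51)/647⌉ − ⌈(80·64+51)/647⌉ = ⌈5235/647⌉ − ⌈5171/647⌉ = 9 − 8 = 1
n=81: ⌈(82·64+51)/647⌉ − ⌈(81·64+51)/647⌉ = ⌈5299/647⌉ − ⌈5235/647⌉ = 9 − 9 = 0
n=82: ⌈(83·64+51)/647⌉ − ⌈(82·64+51)/647⌉ = ⌈5363/647⌉ − ⌈5299/647⌉ = 9 − 9 = 0
n=83: ⌈(84·64+51)/647⌉ − ⌈(83·64+51)/647⌉ = ⌈5427/647⌉ − ⌈5363/647⌉ = 9 − 9 = 0
n=84: ⌈(85·64+51)/647⌉ − ⌈(84·64+51)/647⌉ = ⌈5491/647⌉ − ⌈5427/647⌉ = 9 − 9 = 0
n=85: ⌈(86·64+51)/647⌉ − ⌈(85·64+51)/647⌉ = ⌈5555/647⌉ − ⌈5491/647⌉ = 9 − 9 = 0
n=86: ⌈(87·64+51)/647⌉ − ⌈(86·64+51)/647⌉ = ⌈5619/647⌉ − ⌈5555/647⌉ = 9 − 9 = 0
n=87: ⌈(88·64+51)/647⌉ − ⌈(87·64+51)/647⌉ = ⌈5683/647⌉ − ⌈5619/647⌉ = 9 − 9 = 0

0000000001000000000100000000010000000001000000000100000000010000000001000000000010000000
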